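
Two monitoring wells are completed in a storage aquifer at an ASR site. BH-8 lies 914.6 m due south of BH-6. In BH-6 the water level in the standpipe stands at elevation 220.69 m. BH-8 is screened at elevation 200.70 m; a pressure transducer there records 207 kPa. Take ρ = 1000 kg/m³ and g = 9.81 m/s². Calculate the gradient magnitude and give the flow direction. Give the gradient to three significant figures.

i ≈ 0.00121; groundwater flows toward the north

Total head at BH-6: h = 220.69 m (water level in the piezometer is the total head).
Pressure head at BH-8: ψ = P/(ρg) = 207×1000 / (1000 × 9.81) = 21.10 m.
Total head at BH-8: h = z + ψ = 200.70 + 21.10 = 221.80 m.
Head difference: h(BH-6) − h(BH-8) = 220.69 − 221.80 = -1.11 m.
Hydraulic gradient: i = |Δh| / L = 1.11 / 914.6 = 0.00121.
Flow is from higher to lower head: from BH-8 toward BH-6, i.e. toward the north.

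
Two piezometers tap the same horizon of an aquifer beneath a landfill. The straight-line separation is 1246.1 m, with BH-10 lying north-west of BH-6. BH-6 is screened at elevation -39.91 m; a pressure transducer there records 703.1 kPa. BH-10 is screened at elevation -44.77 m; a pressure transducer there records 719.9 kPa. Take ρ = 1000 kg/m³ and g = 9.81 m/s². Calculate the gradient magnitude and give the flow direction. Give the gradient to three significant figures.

Pressure head at BH-6: ψ = P/(ρg) = 703.1×1000 / (1000 × 9.81) = 71.67 m.
Total head at BH-6: h = z + ψ = -39.91 + 71.67 = 31.76 m.
Pressure head at BH-10: ψ = P/(ρg) = 719.9×1000 / (1000 × 9.81) = 73.38 m.
Total head at BH-10: h = z + ψ = -44.77 + 73.38 = 28.61 m.
Head difference: h(BH-6) − h(BH-10) = 31.76 − 28.61 = 3.15 m.
Hydraulic gradient: i = |Δh| / L = 3.15 / 1246.1 = 0.00253.
Flow is from higher to lower head: from BH-6 toward BH-10, i.e. toward the north-west.

i ≈ 0.00253; groundwater flows toward the north-west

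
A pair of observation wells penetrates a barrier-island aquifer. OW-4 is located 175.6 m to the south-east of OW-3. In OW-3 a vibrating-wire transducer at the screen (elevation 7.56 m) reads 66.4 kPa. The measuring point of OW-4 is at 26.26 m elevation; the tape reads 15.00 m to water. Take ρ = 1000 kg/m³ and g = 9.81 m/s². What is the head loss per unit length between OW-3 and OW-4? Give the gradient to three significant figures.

Pressure head at OW-3: ψ = P/(ρg) = 66.4×1000 / (1000 × 9.81) = 6.77 m.
Total head at OW-3: h = z + ψ = 7.56 + 6.77 = 14.33 m.
Total head at OW-4: h = 26.26 − 15.00 = 11.26 m.
Head difference: h(OW-3) − h(OW-4) = 14.33 − 11.26 = 3.07 m.
Hydraulic gradient: i = |Δh| / L = 3.07 / 175.6 = 0.0175.

i ≈ 0.0175 m/m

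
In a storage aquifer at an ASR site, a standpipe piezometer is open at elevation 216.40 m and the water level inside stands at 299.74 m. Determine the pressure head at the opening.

Total head h = 299.74 m (the water-surface elevation in the piezometer).
Pressure head ψ = h − z = 299.74 − 216.40 = 83.34 m.

ψ ≈ 83.34 m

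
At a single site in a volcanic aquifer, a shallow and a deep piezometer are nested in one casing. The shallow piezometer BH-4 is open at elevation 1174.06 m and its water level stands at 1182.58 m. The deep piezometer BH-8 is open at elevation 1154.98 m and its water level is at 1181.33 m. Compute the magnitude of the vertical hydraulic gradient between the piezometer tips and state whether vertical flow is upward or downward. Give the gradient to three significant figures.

|i_v| ≈ 0.0655; vertical flow is downward

Total head at BH-4: h = 1182.58 m (water level in the standpipe).
Total head at BH-8: h = 1181.33 m.
Δh = h(BH-4) − h(BH-8) = 1182.58 − 1181.33 = 1.25 m.
Vertical separation Δz = 1174.06 − 1154.98 = 19.08 m.
|i_v| = |Δh| / Δz = 1.25 / 19.08 = 0.0655.
Head is higher in the shallow piezometer, so vertical flow is downward (recharge condition).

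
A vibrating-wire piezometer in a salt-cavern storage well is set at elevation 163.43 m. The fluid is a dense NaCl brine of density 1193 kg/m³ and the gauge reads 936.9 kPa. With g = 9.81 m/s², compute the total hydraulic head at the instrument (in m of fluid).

ψ = P/(ρg) = 936.9×1000 / (1193 × 9.81) = 80.05 m.
h = z + ψ = 163.43 + 80.05 = 243.48 m.

h ≈ 243.48 m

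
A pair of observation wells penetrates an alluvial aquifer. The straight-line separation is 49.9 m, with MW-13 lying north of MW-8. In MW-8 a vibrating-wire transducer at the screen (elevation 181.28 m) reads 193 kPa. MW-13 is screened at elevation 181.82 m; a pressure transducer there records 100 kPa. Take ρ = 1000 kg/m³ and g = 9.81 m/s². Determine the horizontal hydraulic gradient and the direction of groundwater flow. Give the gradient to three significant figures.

Pressure head at MW-8: ψ = P/(ρg) = 193×1000 / (1000 × 9.81) = 19.67 m.
Total head at MW-8: h = z + ψ = 181.28 + 19.67 = 200.95 m.
Pressure head at MW-13: ψ = P/(ρg) = 100×1000 / (1000 × 9.81) = 10.19 m.
Total head at MW-13: h = z + ψ = 181.82 + 10.19 = 192.01 m.
Head difference: h(MW-8) − h(MW-13) = 200.95 − 192.01 = 8.94 m.
Hydraulic gradient: i = |Δh| / L = 8.94 / 49.9 = 0.179.
Flow is from higher to lower head: from MW-8 toward MW-13, i.e. toward the north.

i ≈ 0.179; groundwater flows toward the north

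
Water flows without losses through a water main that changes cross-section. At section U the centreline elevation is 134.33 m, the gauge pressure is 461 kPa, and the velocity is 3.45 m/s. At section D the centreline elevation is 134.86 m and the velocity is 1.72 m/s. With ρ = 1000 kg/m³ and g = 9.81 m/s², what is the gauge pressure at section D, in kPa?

P₂ ≈ 460 kPa

Pressure head at U: ψ₁ = P₁/(ρg) = 461×1000 / (1000 × 9.81) = 46.99 m.
Velocity heads: v₁²/2g = 3.45²/19.62 = 0.607 m; v₂²/2g = 1.72²/19.62 = 0.151 m.
Total head H = z₁ + ψ₁ + v₁²/2g = 134.33 + 46.99 + 0.607 = 181.93 m.
ψ₂ = H − z₂ − v₂²/2g = 181.93 − 134.86 − 0.151 = 46.92 m.
P₂ = ρgψ₂ = 1000 × 9.81 × 46.92 ≈ 460 kPa.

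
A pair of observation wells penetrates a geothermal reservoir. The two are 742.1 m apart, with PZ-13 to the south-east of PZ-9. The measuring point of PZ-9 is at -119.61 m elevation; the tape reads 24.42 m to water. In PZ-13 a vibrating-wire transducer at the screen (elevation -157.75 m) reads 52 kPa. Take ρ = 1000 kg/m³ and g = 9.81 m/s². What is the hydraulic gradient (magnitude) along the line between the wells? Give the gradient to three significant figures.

Total head at PZ-9: h = -119.61 − 24.42 = -144.03 m.
Pressure head at PZ-13: ψ = P/(ρg) = 52×1000 / (1000 × 9.81) = 5.30 m.
Total head at PZ-13: h = z + ψ = -157.75 + 5.30 = -152.45 m.
Head difference: h(PZ-9) − h(PZ-13) = -144.03 − (-152.45) = 8.42 m.
Hydraulic gradient: i = |Δh| / L = 8.42 / 742.1 = 0.0113.

i ≈ 0.0113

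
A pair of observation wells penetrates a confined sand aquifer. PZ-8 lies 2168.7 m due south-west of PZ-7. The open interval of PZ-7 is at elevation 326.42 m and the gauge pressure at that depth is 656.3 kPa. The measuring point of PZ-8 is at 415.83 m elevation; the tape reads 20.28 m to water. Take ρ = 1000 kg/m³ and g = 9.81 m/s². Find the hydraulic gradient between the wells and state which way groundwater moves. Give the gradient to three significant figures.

Pressure head at PZ-7: ψ = P/(ρg) = 656.3×1000 / (1000 × 9.81) = 66.90 m.
Total head at PZ-7: h = z + ψ = 326.42 + 66.90 = 393.32 m.
Total head at PZ-8: h = 415.83 − 20.28 = 395.55 m.
Head difference: h(PZ-7) − h(PZ-8) = 393.32 − 395.55 = -2.23 m.
Hydraulic gradient: i = |Δh| / L = 2.23 / 2168.7 = 0.00103.
Flow is from higher to lower head: from PZ-8 toward PZ-7, i.e. toward the north-east.

i ≈ 0.00103; groundwater flows toward the north-east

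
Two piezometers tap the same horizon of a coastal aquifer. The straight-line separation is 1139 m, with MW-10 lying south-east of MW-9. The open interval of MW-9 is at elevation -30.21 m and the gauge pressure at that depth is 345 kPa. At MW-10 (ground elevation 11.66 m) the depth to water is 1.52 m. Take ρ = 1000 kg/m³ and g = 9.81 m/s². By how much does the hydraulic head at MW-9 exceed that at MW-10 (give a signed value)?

Δh ≈ -5.18 m

Pressure head at MW-9: ψ = P/(ρg) = 345×1000 / (1000 × 9.81) = 35.17 m.
Total head at MW-9: h = z + ψ = -30.21 + 35.17 = 4.96 m.
Total head at MW-10: h = 11.66 − 1.52 = 10.14 m.
Head difference: h(MW-9) − h(MW-10) = 4.96 − 10.14 = -5.18 m.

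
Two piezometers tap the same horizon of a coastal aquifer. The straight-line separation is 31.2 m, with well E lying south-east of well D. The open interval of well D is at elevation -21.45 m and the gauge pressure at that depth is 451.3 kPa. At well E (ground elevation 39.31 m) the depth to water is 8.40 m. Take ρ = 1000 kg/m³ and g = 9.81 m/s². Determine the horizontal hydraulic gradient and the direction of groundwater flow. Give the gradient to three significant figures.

Pressure head at well D: ψ = P/(ρg) = 451.3×1000 / (1000 × 9.81) = 46.00 m.
Total head at well D: h = z + ψ = -21.45 + 46.00 = 24.55 m.
Total head at well E: h = 39.31 − 8.40 = 30.91 m.
Head difference: h(well D) − h(well E) = 24.55 − 30.91 = -6.36 m.
Hydraulic gradient: i = |Δh| / L = 6.36 / 31.2 = 0.204.
Flow is from higher to lower head: from well E toward well D, i.e. toward the north-west.

i ≈ 0.204; groundwater flows toward the north-west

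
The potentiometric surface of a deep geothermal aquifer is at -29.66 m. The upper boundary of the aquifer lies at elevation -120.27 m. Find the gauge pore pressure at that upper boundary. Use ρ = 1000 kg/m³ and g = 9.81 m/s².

P ≈ 889 kPa

Pressure head at the aquifer top: ψ = h − z = -29.66 − (-120.27) = 90.61 m.
P = ρgψ = 1000 × 9.81 × 90.61 = 888884 Pa ≈ 889 kPa.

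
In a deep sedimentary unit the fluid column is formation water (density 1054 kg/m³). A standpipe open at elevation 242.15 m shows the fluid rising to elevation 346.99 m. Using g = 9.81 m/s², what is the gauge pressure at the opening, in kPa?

Pressure head ψ = h − z = 346.99 − 242.15 = 104.84 m.
P = ρgψ = 1054 × 9.81 × 104.84 = 1084018 Pa ≈ 1080 kPa.

P ≈ 1080 kPa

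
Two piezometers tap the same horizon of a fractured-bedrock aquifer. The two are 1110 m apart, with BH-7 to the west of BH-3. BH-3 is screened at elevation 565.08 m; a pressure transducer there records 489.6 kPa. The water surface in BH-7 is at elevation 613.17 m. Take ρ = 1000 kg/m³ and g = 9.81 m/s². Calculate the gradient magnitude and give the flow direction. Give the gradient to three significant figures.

i ≈ 0.00164; groundwater flows toward the west

Pressure head at BH-3: ψ = P/(ρg) = 489.6×1000 / (1000 × 9.81) = 49.91 m.
Total head at BH-3: h = z + ψ = 565.08 + 49.91 = 614.99 m.
Total head at BH-7: h = 613.17 m (water level in the piezometer is the total head).
Head difference: h(BH-3) − h(BH-7) = 614.99 − 613.17 = 1.82 m.
Hydraulic gradient: i = |Δh| / L = 1.82 / 1110 = 0.00164.
Flow is from higher to lower head: from BH-3 toward BH-7, i.e. toward the west.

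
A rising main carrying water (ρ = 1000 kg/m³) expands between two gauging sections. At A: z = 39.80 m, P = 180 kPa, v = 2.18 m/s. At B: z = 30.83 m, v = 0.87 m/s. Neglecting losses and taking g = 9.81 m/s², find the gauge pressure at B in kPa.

Pressure head at A: ψ₁ = P₁/(ρg) = 180×1000 / (1000 × 9.81) = 18.35 m.
Velocity heads: v₁²/2g = 2.18²/19.62 = 0.242 m; v₂²/2g = 0.87²/19.62 = 0.039 m.
Total head H = z₁ + ψ₁ + v₁²/2g = 39.80 + 18.35 + 0.242 = 58.39 m.
ψ₂ = H − z₂ − v₂²/2g = 58.39 − 30.83 − 0.039 = 27.52 m.
P₂ = ρgψ₂ = 1000 × 9.81 × 27.52 ≈ 270 kPa.

P₂ ≈ 270 kPa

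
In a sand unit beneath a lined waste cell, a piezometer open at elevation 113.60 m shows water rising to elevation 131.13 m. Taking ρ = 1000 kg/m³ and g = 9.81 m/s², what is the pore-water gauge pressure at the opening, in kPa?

Pressure head ψ = h − z = 131.13 − 113.60 = 17.53 m.
P = ρgψ = 1000 × 9.81 × 17.53 = 171969 Pa ≈ 172 kPa.

P ≈ 172 kPa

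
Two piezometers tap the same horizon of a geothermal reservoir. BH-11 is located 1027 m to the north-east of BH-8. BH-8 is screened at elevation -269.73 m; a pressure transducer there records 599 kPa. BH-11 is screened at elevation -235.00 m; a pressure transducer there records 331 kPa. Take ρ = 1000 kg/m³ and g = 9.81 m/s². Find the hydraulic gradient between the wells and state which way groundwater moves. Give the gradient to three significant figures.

Pressure head at BH-8: ψ = P/(ρg) = 599×1000 / (1000 × 9.81) = 61.06 m.
Total head at BH-8: h = z + ψ = -269.73 + 61.06 = -208.67 m.
Pressure head at BH-11: ψ = P/(ρg) = 331×1000 / (1000 × 9.81) = 33.74 m.
Total head at BH-11: h = z + ψ = -235.00 + 33.74 = -201.26 m.
Head difference: h(BH-8) − h(BH-11) = -208.67 − (-201.26) = -7.41 m.
Hydraulic gradient: i = |Δh| / L = 7.41 / 1027 = 0.00722.
Flow is from higher to lower head: from BH-11 toward BH-8, i.e. toward the south-west.

i ≈ 0.00722; groundwater flows toward the south-west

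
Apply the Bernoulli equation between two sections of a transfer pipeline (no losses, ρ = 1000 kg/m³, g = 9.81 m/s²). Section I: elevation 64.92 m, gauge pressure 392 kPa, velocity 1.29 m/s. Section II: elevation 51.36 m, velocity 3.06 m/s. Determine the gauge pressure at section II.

P₂ ≈ 521 kPa

Pressure head at I: ψ₁ = P₁/(ρg) = 392×1000 / (1000 × 9.81) = 39.96 m.
Velocity heads: v₁²/2g = 1.29²/19.62 = 0.085 m; v₂²/2g = 3.06²/19.62 = 0.477 m.
Total head H = z₁ + ψ₁ + v₁²/2g = 64.92 + 39.96 + 0.085 = 104.96 m.
ψ₂ = H − z₂ − v₂²/2g = 104.96 − 51.36 − 0.477 = 53.12 m.
P₂ = ρgψ₂ = 1000 × 9.81 × 53.12 ≈ 521 kPa.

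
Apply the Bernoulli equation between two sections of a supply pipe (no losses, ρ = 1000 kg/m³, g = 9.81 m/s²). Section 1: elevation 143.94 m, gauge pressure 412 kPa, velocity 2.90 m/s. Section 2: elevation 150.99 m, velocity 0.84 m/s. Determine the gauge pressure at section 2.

P₂ ≈ 347 kPa

Pressure head at 1: ψ₁ = P₁/(ρg) = 412×1000 / (1000 × 9.81) = 42.00 m.
Velocity heads: v₁²/2g = 2.90²/19.62 = 0.429 m; v₂²/2g = 0.84²/19.62 = 0.036 m.
Total head H = z₁ + ψ₁ + v₁²/2g = 143.94 + 42.00 + 0.429 = 186.37 m.
ψ₂ = H − z₂ − v₂²/2g = 186.37 − 150.99 − 0.036 = 35.34 m.
P₂ = ρgψ₂ = 1000 × 9.81 × 35.34 ≈ 347 kPa.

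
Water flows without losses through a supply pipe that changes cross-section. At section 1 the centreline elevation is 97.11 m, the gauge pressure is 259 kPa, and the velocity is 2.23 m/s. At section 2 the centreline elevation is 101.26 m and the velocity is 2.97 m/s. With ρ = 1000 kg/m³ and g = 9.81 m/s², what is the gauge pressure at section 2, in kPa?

Pressure head at 1: ψ₁ = P₁/(ρg) = 259×1000 / (1000 × 9.81) = 26.40 m.
Velocity heads: v₁²/2g = 2.23²/19.62 = 0.253 m; v₂²/2g = 2.97²/19.62 = 0.450 m.
Total head H = z₁ + ψ₁ + v₁²/2g = 97.11 + 26.40 + 0.253 = 123.76 m.
ψ₂ = H − z₂ − v₂²/2g = 123.76 − 101.26 − 0.450 = 22.05 m.
P₂ = ρgψ₂ = 1000 × 9.81 × 22.05 ≈ 216 kPa.

P₂ ≈ 216 kPa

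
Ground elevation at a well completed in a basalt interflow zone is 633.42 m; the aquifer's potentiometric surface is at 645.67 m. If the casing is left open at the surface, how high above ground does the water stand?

Water rises to the potentiometric surface, so the rise above ground = 645.67 − 633.42 = 12.25 m.

≈ 12.25 m above ground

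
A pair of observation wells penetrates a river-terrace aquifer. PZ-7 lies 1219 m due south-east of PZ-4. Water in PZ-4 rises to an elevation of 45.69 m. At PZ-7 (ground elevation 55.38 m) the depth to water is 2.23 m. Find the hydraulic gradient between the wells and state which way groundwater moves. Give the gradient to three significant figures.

Total head at PZ-4: h = 45.69 m (water level in the piezometer is the total head).
Total head at PZ-7: h = 55.38 − 2.23 = 53.15 m.
Head difference: h(PZ-4) − h(PZ-7) = 45.69 − 53.15 = -7.46 m.
Hydraulic gradient: i = |Δh| / L = 7.46 / 1219 = 0.00612.
Flow is from higher to lower head: from PZ-7 toward PZ-4, i.e. toward the north-west.

i ≈ 0.00612; groundwater flows toward the north-west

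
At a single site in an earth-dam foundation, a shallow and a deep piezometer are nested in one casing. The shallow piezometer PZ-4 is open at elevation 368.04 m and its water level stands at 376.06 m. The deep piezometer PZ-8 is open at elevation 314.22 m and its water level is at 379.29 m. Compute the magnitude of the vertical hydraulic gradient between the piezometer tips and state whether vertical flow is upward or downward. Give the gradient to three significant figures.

|i_v| ≈ 0.0600; vertical flow is upward

Total head at PZ-4: h = 376.06 m (water level in the standpipe).
Total head at PZ-8: h = 379.29 m.
Δh = h(PZ-4) − h(PZ-8) = 376.06 − 379.29 = -3.23 m.
Vertical separation Δz = 368.04 − 314.22 = 53.82 m.
|i_v| = |Δh| / Δz = 3.23 / 53.82 = 0.0600.
Head is higher in the deep piezometer, so vertical flow is upward (discharge condition).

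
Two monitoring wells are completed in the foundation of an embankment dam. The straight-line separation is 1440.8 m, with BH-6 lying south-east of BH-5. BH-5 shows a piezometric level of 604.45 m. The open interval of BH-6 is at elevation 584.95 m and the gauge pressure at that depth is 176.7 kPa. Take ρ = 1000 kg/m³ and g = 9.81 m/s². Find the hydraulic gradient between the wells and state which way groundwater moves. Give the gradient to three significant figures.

i ≈ 0.00103; groundwater flows toward the south-east

Total head at BH-5: h = 604.45 m (water level in the piezometer is the total head).
Pressure head at BH-6: ψ = P/(ρg) = 176.7×1000 / (1000 × 9.81) = 18.01 m.
Total head at BH-6: h = z + ψ = 584.95 + 18.01 = 602.96 m.
Head difference: h(BH-5) − h(BH-6) = 604.45 − 602.96 = 1.49 m.
Hydraulic gradient: i = |Δh| / L = 1.49 / 1440.8 = 0.00103.
Flow is from higher to lower head: from BH-5 toward BH-6, i.e. toward the south-east.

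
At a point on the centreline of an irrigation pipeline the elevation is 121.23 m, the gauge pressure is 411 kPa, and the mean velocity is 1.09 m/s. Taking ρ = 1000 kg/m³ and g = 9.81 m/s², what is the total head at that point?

Pressure head ψ = P/(ρg) = 411×1000 / (1000 × 9.81) = 41.90 m.
Velocity head = v²/(2g) = 1.09² / (2 × 9.81) = 0.061 m.
h = z + ψ + v²/(2g) = 121.23 + 41.90 + 0.061 = 163.19 m.

h ≈ 163.19 m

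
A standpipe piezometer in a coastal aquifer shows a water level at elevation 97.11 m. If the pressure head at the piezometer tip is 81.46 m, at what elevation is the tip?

z = h − ψ = 97.11 − 81.46 = 15.65 m.

z ≈ 15.65 m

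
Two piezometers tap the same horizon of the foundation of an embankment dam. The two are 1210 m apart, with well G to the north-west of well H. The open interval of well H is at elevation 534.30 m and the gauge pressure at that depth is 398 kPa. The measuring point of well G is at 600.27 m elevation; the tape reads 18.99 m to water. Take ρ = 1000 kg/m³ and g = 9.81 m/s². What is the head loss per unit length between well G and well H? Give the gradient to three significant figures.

Pressure head at well H: ψ = P/(ρg) = 398×1000 / (1000 × 9.81) = 40.57 m.
Total head at well H: h = z + ψ = 534.30 + 40.57 = 574.87 m.
Total head at well G: h = 600.27 − 18.99 = 581.28 m.
Head difference: h(well H) − h(well G) = 574.87 − 581.28 = -6.41 m.
Hydraulic gradient: i = |Δh| / L = 6.41 / 1210 = 0.00530.

i ≈ 0.00530 m/m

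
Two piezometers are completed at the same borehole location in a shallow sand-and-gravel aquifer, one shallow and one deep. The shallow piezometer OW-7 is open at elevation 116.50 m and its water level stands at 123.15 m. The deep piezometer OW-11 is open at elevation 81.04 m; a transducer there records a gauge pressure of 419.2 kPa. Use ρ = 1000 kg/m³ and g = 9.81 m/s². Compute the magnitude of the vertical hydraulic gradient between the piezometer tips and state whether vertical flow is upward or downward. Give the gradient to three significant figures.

Total head at OW-7: h = 123.15 m (water level in the standpipe).
Pressure head at OW-11: ψ = P/(ρg) = 419.2×1000 / (1000 × 9.81) = 42.73 m.
Total head at OW-11: h = z + ψ = 81.04 + 42.73 = 123.77 m.
Δh = h(OW-7) − h(OW-11) = 123.15 − 123.77 = -0.62 m.
Vertical separation Δz = 116.50 − 81.04 = 35.46 m.
|i_v| = |Δh| / Δz = 0.62 / 35.46 = 0.0175.
Head is higher in the deep piezometer, so vertical flow is upward (discharge condition).

|i_v| ≈ 0.0175; vertical flow is upward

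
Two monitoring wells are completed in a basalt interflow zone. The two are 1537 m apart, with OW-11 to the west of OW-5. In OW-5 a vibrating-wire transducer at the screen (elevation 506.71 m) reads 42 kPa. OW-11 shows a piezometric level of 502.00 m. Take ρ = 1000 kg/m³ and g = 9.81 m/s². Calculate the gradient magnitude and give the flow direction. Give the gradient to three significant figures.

Pressure head at OW-5: ψ = P/(ρg) = 42×1000 / (1000 × 9.81) = 4.28 m.
Total head at OW-5: h = z + ψ = 506.71 + 4.28 = 510.99 m.
Total head at OW-11: h = 502.00 m (water level in the piezometer is the total head).
Head difference: h(OW-5) − h(OW-11) = 510.99 − 502.00 = 8.99 m.
Hydraulic gradient: i = |Δh| / L = 8.99 / 1537 = 0.00585.
Flow is from higher to lower head: from OW-5 toward OW-11, i.e. toward the west.

i ≈ 0.00585; groundwater flows toward the west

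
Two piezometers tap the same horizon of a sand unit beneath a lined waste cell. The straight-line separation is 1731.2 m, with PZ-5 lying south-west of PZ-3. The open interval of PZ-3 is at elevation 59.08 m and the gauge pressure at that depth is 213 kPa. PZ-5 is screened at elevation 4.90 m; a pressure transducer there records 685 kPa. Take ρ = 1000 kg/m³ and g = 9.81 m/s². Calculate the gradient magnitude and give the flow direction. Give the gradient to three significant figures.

i ≈ 0.00350; groundwater flows toward the south-west

Pressure head at PZ-3: ψ = P/(ρg) = 213×1000 / (1000 × 9.81) = 21.71 m.
Total head at PZ-3: h = z + ψ = 59.08 + 21.71 = 80.79 m.
Pressure head at PZ-5: ψ = P/(ρg) = 685×1000 / (1000 × 9.81) = 69.83 m.
Total head at PZ-5: h = z + ψ = 4.90 + 69.83 = 74.73 m.
Head difference: h(PZ-3) − h(PZ-5) = 80.79 − 74.73 = 6.06 m.
Hydraulic gradient: i = |Δh| / L = 6.06 / 1731.2 = 0.00350.
Flow is from higher to lower head: from PZ-3 toward PZ-5, i.e. toward the south-west.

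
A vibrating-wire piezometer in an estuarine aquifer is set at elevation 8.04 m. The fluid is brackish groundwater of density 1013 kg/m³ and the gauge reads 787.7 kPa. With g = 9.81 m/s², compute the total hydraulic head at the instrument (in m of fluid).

ψ = P/(ρg) = 787.7×1000 / (1013 × 9.81) = 79.27 m.
h = z + ψ = 8.04 + 79.27 = 87.31 m.

h ≈ 87.31 m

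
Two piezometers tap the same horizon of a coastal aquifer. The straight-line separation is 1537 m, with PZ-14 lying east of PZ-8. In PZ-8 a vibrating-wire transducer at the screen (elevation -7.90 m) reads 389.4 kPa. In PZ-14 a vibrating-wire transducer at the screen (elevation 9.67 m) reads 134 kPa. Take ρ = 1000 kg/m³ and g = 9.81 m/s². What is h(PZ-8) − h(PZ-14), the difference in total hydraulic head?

Pressure head at PZ-8: ψ = P/(ρg) = 389.4×1000 / (1000 × 9.81) = 39.69 m.
Total head at PZ-8: h = z + ψ = -7.90 + 39.69 = 31.79 m.
Pressure head at PZ-14: ψ = P/(ρg) = 134×1000 / (1000 × 9.81) = 13.66 m.
Total head at PZ-14: h = z + ψ = 9.67 + 13.66 = 23.33 m.
Head difference: h(PZ-8) − h(PZ-14) = 31.79 − 23.33 = 8.46 m.

Δh ≈ 8.46 m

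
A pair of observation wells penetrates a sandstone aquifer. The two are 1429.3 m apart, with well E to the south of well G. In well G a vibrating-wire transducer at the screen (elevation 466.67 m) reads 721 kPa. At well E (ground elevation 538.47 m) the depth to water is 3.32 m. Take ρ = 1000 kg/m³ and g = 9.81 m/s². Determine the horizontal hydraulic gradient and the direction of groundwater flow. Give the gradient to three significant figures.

Pressure head at well G: ψ = P/(ρg) = 721×1000 / (1000 × 9.81) = 73.50 m.
Total head at well G: h = z + ψ = 466.67 + 73.50 = 540.17 m.
Total head at well E: h = 538.47 − 3.32 = 535.15 m.
Head difference: h(well G) − h(well E) = 540.17 − 535.15 = 5.02 m.
Hydraulic gradient: i = |Δh| / L = 5.02 / 1429.3 = 0.00351.
Flow is from higher to lower head: from well G toward well E, i.e. toward the south.

i ≈ 0.00351; groundwater flows toward the south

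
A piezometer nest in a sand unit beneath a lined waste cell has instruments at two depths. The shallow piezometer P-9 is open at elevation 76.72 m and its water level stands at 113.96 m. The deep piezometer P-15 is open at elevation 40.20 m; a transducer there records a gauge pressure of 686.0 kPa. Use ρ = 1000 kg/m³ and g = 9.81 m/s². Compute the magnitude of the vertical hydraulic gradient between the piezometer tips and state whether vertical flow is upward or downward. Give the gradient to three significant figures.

Total head at P-9: h = 113.96 m (water level in the standpipe).
Pressure head at P-15: ψ = P/(ρg) = 686.0×1000 / (1000 × 9.81) = 69.93 m.
Total head at P-15: h = z + ψ = 40.20 + 69.93 = 110.13 m.
Δh = h(P-9) − h(P-15) = 113.96 − 110.13 = 3.83 m.
Vertical separation Δz = 76.72 − 40.20 = 36.52 m.
|i_v| = |Δh| / Δz = 3.83 / 36.52 = 0.105.
Head is higher in the shallow piezometer, so vertical flow is downward (recharge condition).

|i_v| ≈ 0.105; vertical flow is downward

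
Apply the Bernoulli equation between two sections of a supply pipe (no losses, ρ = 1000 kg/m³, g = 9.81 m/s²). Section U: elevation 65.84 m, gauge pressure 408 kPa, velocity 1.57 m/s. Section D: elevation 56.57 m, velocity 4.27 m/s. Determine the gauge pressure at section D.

P₂ ≈ 491 kPa

Pressure head at U: ψ₁ = P₁/(ρg) = 408×1000 / (1000 × 9.81) = 41.59 m.
Velocity heads: v₁²/2g = 1.57²/19.62 = 0.126 m; v₂²/2g = 4.27²/19.62 = 0.929 m.
Total head H = z₁ + ψ₁ + v₁²/2g = 65.84 + 41.59 + 0.126 = 107.56 m.
ψ₂ = H − z₂ − v₂²/2g = 107.56 − 56.57 − 0.929 = 50.06 m.
P₂ = ρgψ₂ = 1000 × 9.81 × 50.06 ≈ 491 kPa.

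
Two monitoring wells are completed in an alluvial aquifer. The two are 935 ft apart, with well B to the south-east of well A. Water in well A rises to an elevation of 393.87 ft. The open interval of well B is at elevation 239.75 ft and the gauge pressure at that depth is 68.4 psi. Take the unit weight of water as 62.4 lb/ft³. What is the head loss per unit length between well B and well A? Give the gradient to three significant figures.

i ≈ 0.00399 ft/ft

Total head at well A: h = 393.87 ft (water level in the piezometer is the total head).
Pressure head at well B: ψ = 144·P/γ = 144 × 68.4 / 62.4 = 157.85 ft.
Total head at well B: h = z + ψ = 239.75 + 157.85 = 397.60 ft.
Head difference: h(well A) − h(well B) = 393.87 − 397.60 = -3.73 ft.
Hydraulic gradient: i = |Δh| / L = 3.73 / 935 = 0.00399.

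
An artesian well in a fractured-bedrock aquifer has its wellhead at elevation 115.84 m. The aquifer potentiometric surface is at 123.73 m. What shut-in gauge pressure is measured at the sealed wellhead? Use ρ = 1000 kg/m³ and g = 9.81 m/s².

Head above the cap: Δh = 123.73 − 115.84 = 7.89 m.
P = ρgΔh = 1000 × 9.81 × 7.89 = 77401 Pa ≈ 77.4 kPa.

P ≈ 77.4 kPa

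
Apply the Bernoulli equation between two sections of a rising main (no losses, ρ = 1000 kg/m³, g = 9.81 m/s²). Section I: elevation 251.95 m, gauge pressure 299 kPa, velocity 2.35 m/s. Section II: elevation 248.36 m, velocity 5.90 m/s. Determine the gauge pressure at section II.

Pressure head at I: ψ₁ = P₁/(ρg) = 299×1000 / (1000 × 9.81) = 30.48 m.
Velocity heads: v₁²/2g = 2.35²/19.62 = 0.281 m; v₂²/2g = 5.90²/19.62 = 1.774 m.
Total head H = z₁ + ψ₁ + v₁²/2g = 251.95 + 30.48 + 0.281 = 282.71 m.
ψ₂ = H − z₂ − v₂²/2g = 282.71 − 248.36 − 1.774 = 32.58 m.
P₂ = ρgψ₂ = 1000 × 9.81 × 32.58 ≈ 320 kPa.

P₂ ≈ 320 kPa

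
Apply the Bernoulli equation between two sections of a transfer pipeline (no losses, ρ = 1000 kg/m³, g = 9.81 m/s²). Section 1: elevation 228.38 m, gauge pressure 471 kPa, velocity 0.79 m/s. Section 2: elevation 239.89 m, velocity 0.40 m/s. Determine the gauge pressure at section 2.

P₂ ≈ 358 kPa

Pressure head at 1: ψ₁ = P₁/(ρg) = 471×1000 / (1000 × 9.81) = 48.01 m.
Velocity heads: v₁²/2g = 0.79²/19.62 = 0.032 m; v₂²/2g = 0.40²/19.62 = 0.008 m.
Total head H = z₁ + ψ₁ + v₁²/2g = 228.38 + 48.01 + 0.032 = 276.42 m.
ψ₂ = H − z₂ − v₂²/2g = 276.42 − 239.89 − 0.008 = 36.52 m.
P₂ = ρgψ₂ = 1000 × 9.81 × 36.52 ≈ 358 kPa.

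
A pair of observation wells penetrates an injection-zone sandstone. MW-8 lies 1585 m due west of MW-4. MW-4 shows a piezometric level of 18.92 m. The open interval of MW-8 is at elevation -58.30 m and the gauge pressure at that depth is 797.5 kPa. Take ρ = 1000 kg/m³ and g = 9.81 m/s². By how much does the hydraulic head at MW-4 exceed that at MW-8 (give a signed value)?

Δh ≈ -4.07 m

Total head at MW-4: h = 18.92 m (water level in the piezometer is the total head).
Pressure head at MW-8: ψ = P/(ρg) = 797.5×1000 / (1000 × 9.81) = 81.29 m.
Total head at MW-8: h = z + ψ = -58.30 + 81.29 = 22.99 m.
Head difference: h(MW-4) − h(MW-8) = 18.92 − 22.99 = -4.07 m.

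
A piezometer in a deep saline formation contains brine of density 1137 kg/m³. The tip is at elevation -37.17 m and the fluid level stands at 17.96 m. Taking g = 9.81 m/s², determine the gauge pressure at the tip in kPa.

Pressure head ψ = h − z = 17.96 − (-37.17) = 55.13 m.
P = ρgψ = 1137 × 9.81 × 55.13 = 614918 Pa ≈ 615 kPa.

P ≈ 615 kPa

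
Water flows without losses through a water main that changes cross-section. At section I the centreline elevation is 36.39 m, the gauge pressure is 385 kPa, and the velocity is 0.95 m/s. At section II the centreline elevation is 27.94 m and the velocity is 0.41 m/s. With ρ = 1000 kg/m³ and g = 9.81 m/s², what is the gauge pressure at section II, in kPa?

P₂ ≈ 468 kPa

Pressure head at I: ψ₁ = P₁/(ρg) = 385×1000 / (1000 × 9.81) = 39.25 m.
Velocity heads: v₁²/2g = 0.95²/19.62 = 0.046 m; v₂²/2g = 0.41²/19.62 = 0.009 m.
Total head H = z₁ + ψ₁ + v₁²/2g = 36.39 + 39.25 + 0.046 = 75.69 m.
ψ₂ = H − z₂ − v₂²/2g = 75.69 − 27.94 − 0.009 = 47.74 m.
P₂ = ρgψ₂ = 1000 × 9.81 × 47.74 ≈ 468 kPa.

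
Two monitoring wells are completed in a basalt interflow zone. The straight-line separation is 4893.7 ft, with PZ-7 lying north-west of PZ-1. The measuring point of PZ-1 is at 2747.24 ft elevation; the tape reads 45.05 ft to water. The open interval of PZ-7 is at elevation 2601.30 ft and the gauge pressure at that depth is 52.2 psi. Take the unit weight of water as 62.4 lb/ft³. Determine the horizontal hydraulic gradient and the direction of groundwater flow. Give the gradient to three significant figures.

Total head at PZ-1: h = 2747.24 − 45.05 = 2702.19 ft.
Pressure head at PZ-7: ψ = 144·P/γ = 144 × 52.2 / 62.4 = 120.46 ft.
Total head at PZ-7: h = z + ψ = 2601.30 + 120.46 = 2721.76 ft.
Head difference: h(PZ-1) − h(PZ-7) = 2702.19 − 2721.76 = -19.57 ft.
Hydraulic gradient: i = |Δh| / L = 19.57 / 4893.7 = 0.00400.
Flow is from higher to lower head: from PZ-7 toward PZ-1, i.e. toward the south-east.

i ≈ 0.00400; groundwater flows toward the south-east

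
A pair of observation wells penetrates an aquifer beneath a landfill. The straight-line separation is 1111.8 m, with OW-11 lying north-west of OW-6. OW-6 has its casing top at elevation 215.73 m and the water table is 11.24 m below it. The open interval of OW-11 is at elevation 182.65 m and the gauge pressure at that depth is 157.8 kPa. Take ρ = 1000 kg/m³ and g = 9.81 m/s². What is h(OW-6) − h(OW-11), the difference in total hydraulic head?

Total head at OW-6: h = 215.73 − 11.24 = 204.49 m.
Pressure head at OW-11: ψ = P/(ρg) = 157.8×1000 / (1000 × 9.81) = 16.09 m.
Total head at OW-11: h = z + ψ = 182.65 + 16.09 = 198.74 m.
Head difference: h(OW-6) − h(OW-11) = 204.49 − 198.74 = 5.75 m.

Δh ≈ 5.75 m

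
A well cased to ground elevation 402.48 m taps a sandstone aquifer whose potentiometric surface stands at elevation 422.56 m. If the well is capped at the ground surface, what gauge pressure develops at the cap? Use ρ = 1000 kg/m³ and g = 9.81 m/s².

P ≈ 197 kPa

Head above the cap: Δh = 422.56 − 402.48 = 20.08 m.
P = ρgΔh = 1000 × 9.81 × 20.08 = 196985 Pa ≈ 197 kPa.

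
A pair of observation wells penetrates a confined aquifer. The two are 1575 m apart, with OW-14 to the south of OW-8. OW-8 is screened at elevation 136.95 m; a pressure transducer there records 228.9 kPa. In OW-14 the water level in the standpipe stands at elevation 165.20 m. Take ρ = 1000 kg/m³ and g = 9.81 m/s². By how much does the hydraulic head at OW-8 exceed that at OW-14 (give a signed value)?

Δh ≈ -4.92 m

Pressure head at OW-8: ψ = P/(ρg) = 228.9×1000 / (1000 × 9.81) = 23.33 m.
Total head at OW-8: h = z + ψ = 136.95 + 23.33 = 160.28 m.
Total head at OW-14: h = 165.20 m (water level in the piezometer is the total head).
Head difference: h(OW-8) − h(OW-14) = 160.28 − 165.20 = -4.92 m.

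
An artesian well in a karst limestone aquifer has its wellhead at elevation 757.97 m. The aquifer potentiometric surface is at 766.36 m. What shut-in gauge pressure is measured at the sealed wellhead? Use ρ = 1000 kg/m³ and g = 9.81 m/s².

Head above the cap: Δh = 766.36 − 757.97 = 8.39 m.
P = ρgΔh = 1000 × 9.81 × 8.39 = 82306 Pa ≈ 82.3 kPa.

P ≈ 82.3 kPa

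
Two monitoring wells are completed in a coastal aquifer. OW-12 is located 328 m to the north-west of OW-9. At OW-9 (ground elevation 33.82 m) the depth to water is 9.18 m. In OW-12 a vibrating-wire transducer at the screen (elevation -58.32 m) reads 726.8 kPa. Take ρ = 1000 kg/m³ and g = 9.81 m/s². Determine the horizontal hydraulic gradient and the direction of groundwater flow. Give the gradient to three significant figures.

i ≈ 0.0270; groundwater flows toward the north-west

Total head at OW-9: h = 33.82 − 9.18 = 24.64 m.
Pressure head at OW-12: ψ = P/(ρg) = 726.8×1000 / (1000 × 9.81) = 74.09 m.
Total head at OW-12: h = z + ψ = -58.32 + 74.09 = 15.77 m.
Head difference: h(OW-9) − h(OW-12) = 24.64 − 15.77 = 8.87 m.
Hydraulic gradient: i = |Δh| / L = 8.87 / 328 = 0.0270.
Flow is from higher to lower head: from OW-9 toward OW-12, i.e. toward the north-west.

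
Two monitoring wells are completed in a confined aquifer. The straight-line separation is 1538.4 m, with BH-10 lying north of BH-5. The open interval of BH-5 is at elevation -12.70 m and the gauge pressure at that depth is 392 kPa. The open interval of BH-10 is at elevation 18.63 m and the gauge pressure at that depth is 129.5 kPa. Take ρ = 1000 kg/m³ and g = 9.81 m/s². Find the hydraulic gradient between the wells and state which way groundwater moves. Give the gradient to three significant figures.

i ≈ 0.00297; groundwater flows toward the south

Pressure head at BH-5: ψ = P/(ρg) = 392×1000 / (1000 × 9.81) = 39.96 m.
Total head at BH-5: h = z + ψ = -12.70 + 39.96 = 27.26 m.
Pressure head at BH-10: ψ = P/(ρg) = 129.5×1000 / (1000 × 9.81) = 13.20 m.
Total head at BH-10: h = z + ψ = 18.63 + 13.20 = 31.83 m.
Head difference: h(BH-5) − h(BH-10) = 27.26 − 31.83 = -4.57 m.
Hydraulic gradient: i = |Δh| / L = 4.57 / 1538.4 = 0.00297.
Flow is from higher to lower head: from BH-10 toward BH-5, i.e. toward the south.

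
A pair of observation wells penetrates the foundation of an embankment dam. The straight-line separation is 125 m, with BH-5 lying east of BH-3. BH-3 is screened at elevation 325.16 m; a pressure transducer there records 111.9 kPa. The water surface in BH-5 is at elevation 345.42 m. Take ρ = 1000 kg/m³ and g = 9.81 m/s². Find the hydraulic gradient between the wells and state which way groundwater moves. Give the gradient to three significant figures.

i ≈ 0.0708; groundwater flows toward the west

Pressure head at BH-3: ψ = P/(ρg) = 111.9×1000 / (1000 × 9.81) = 11.41 m.
Total head at BH-3: h = z + ψ = 325.16 + 11.41 = 336.57 m.
Total head at BH-5: h = 345.42 m (water level in the piezometer is the total head).
Head difference: h(BH-3) − h(BH-5) = 336.57 − 345.42 = -8.85 m.
Hydraulic gradient: i = |Δh| / L = 8.85 / 125 = 0.0708.
Flow is from higher to lower head: from BH-5 toward BH-3, i.e. toward the west.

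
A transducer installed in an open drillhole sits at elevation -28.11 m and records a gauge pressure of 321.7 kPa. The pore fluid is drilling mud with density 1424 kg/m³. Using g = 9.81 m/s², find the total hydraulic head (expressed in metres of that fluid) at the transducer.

h ≈ -5.08 m

ψ = P/(ρg) = 321.7×1000 / (1424 × 9.81) = 23.03 m.
h = z + ψ = -28.11 + 23.03 = -5.08 m.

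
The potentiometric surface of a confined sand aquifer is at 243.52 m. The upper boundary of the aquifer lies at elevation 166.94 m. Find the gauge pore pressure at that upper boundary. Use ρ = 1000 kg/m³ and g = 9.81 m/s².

P ≈ 751 kPa

Pressure head at the aquifer top: ψ = h − z = 243.52 − 166.94 = 76.58 m.
P = ρgψ = 1000 × 9.81 × 76.58 = 751250 Pa ≈ 751 kPa.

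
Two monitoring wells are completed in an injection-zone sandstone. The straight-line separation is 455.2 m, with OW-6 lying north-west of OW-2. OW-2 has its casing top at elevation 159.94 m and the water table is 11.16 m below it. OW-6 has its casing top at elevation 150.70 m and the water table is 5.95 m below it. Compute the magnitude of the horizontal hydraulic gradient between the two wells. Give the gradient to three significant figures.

Total head at OW-2: h = 159.94 − 11.16 = 148.78 m.
Total head at OW-6: h = 150.70 − 5.95 = 144.75 m.
Head difference: h(OW-2) − h(OW-6) = 148.78 − 144.75 = 4.03 m.
Hydraulic gradient: i = |Δh| / L = 4.03 / 455.2 = 0.00885.

i ≈ 0.00885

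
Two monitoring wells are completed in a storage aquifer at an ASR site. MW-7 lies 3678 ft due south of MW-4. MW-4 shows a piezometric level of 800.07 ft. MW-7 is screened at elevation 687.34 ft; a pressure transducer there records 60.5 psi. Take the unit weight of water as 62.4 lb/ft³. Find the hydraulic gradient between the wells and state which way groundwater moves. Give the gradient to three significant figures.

Total head at MW-4: h = 800.07 ft (water level in the piezometer is the total head).
Pressure head at MW-7: ψ = 144·P/γ = 144 × 60.5 / 62.4 = 139.62 ft.
Total head at MW-7: h = z + ψ = 687.34 + 139.62 = 826.96 ft.
Head difference: h(MW-4) − h(MW-7) = 800.07 − 826.96 = -26.89 ft.
Hydraulic gradient: i = |Δh| / L = 26.89 / 3678 = 0.00731.
Flow is from higher to lower head: from MW-7 toward MW-4, i.e. toward the north.

i ≈ 0.00731; groundwater flows toward the north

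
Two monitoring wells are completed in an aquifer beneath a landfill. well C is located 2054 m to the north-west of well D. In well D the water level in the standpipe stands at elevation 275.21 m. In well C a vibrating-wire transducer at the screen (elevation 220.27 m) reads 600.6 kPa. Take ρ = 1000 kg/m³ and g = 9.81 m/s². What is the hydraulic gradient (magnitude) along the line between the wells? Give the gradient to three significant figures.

i ≈ 0.00306

Total head at well D: h = 275.21 m (water level in the piezometer is the total head).
Pressure head at well C: ψ = P/(ρg) = 600.6×1000 / (1000 × 9.81) = 61.22 m.
Total head at well C: h = z + ψ = 220.27 + 61.22 = 281.49 m.
Head difference: h(well D) − h(well C) = 275.21 − 281.49 = -6.28 m.
Hydraulic gradient: i = |Δh| / L = 6.28 / 2054 = 0.00306.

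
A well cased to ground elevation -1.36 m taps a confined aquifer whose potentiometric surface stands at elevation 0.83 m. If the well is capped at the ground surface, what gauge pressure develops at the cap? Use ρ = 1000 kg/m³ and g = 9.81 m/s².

P ≈ 21.5 kPa

Head above the cap: Δh = 0.83 − (-1.36) = 2.19 m.
P = ρgΔh = 1000 × 9.81 × 2.19 = 21484 Pa ≈ 21.5 kPa.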